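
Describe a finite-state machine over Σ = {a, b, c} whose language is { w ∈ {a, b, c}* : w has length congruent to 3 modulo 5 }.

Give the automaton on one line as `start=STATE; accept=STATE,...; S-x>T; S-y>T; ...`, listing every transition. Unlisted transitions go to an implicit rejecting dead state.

Count input length modulo 5: every symbol advances one step around the cycle S0 → S1 → S2 → S3 → S4 → S0. Accept at S3.
A 5-state machine:
        a   b   c  
>  S0   S1  S1  S1 
   S1   S2  S2  S2 
   S2   S3  S3  S3 
 * S3   S4  S4  S4 
   S4   S0  S0  S0 
(> = start, * = accepting)

start=S0; accept=S3; S0-a>S1; S0-b>S1; S0-c>S1; S1-a>S2; S1-b>S2; S1-c>S2; S2-a>S3; S2-b>S3; S2-c>S3; S3-a>S4; S3-b>S4; S3-c>S4; S4-a>S0; S4-b>S0; S4-c>S0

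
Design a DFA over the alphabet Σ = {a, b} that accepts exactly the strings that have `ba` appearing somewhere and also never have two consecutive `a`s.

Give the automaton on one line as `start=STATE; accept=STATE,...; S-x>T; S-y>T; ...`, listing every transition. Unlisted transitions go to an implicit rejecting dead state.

start=q0; accept=q4,q7; q0-a>q1; q0-b>q2; q1-a>q3; q1-b>q2; q2-a>q4; q2-b>q2; q3-a>q3; q3-b>q5; q4-a>q6; q4-b>q7; q5-a>q6; q5-b>q5; q6-a>q6; q6-b>q6; q7-a>q4; q7-b>q7

Build one automaton per condition and run them in lockstep. One (3 states) tracks whether and how much of `ba` has been seen; the other (3 states) tracks partial matches of the forbidden pattern `aa`. Each combined state is a pair, one component from each; accept when both components accept.
        a   b  
>  q0   q1  q2 
   q1   q3  q2 
   q2   q4  q2 
   q3   q3  q5 
 * q4   q6  q7 
   q5   q6  q5 
   q6   q6  q6 
 * q7   q4  q7 
(> = start, * = accepting)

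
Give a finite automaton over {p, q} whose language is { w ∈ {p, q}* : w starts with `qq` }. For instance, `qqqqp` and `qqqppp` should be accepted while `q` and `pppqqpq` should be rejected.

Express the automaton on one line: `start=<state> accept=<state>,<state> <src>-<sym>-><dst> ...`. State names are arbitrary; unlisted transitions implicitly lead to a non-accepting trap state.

start=A accept=C A-p->D A-q->B B-p->D B-q->C C-p->C C-q->C D-p->D D-q->D

Check the first 2 symbols one by one: A through B record how many have matched `qq` so far; any wrong symbol goes to the dead state D. After all 2 match we enter the accepting sink C.
       p  q 
>  A   D  B 
   B   D  C 
 * C   C  C 
   D   D  D 
(> = start, * = accepting)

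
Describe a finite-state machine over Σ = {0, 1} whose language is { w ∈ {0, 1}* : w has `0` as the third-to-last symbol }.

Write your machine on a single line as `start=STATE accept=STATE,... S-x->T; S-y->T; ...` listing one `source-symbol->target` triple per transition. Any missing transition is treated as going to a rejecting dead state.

start=q0; accept=q7,q8,q9,q10; q0-0->q1; q0-1->q2; q1-0->q3; q1-1->q4; q2-0->q5; q2-1->q6; q3-0->q7; q3-1->q8; q4-0->q9; q4-1->q10; q5-0->q11; q5-1->q12; q6-0->q13; q6-1->q14; q7-0->q7; q7-1->q8; q8-0->q9; q8-1->q10; q9-0->q11; q9-1->q12; q10-0->q13; q10-1->q14; q11-0->q7; q11-1->q8; q12-0->q9; q12-1->q10; q13-0->q11; q13-1->q12; q14-0->q13; q14-1->q14

Because acceptance depends on a position counted from the end, the machine has to buffer the most recent 3 symbols. Make each state the string of the last up-to-3 symbols read; on input `x` shift the window left and append `x`. Accept when the buffered window has length 3 and begins with `0`.
          0    1  
>  q0     q1   q2 
   q1     q3   q4 
   q2     q5   q6 
   q3     q7   q8 
   q4     q9  q10 
   q5    q11  q12 
   q6    q13  q14 
 * q7     q7   q8 
 * q8     q9  q10 
 * q9    q11  q12 
 * q10   q13  q14 
   q11    q7   q8 
   q12    q9  q10 
   q13   q11  q12 
   q14   q13  q14 
(> = start, * = accepting)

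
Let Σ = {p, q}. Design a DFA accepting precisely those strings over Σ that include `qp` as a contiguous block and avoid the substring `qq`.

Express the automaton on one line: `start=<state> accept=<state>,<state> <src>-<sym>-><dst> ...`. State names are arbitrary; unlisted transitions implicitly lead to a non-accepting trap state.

start=S0 accept=S2,S4 S0-p->S0 S0-q->S1 S1-p->S2 S1-q->S3 S2-p->S2 S2-q->S4 S3-p->S3 S3-q->S3 S4-p->S2 S4-q->S3

Handle the two conditions separately and then intersect. One (3 states) tracks whether and how much of `qp` has been seen; the other (3 states) tracks partial matches of the forbidden pattern `qq`. Each combined state is a pair, one component from each; accept when both components accept. Equivalent product states are then merged.
With 5 states:
        p   q  
>  S0   S0  S1 
   S1   S2  S3 
 * S2   S2  S4 
   S3   S3  S3 
 * S4   S2  S3 
(> = start, * = accepting)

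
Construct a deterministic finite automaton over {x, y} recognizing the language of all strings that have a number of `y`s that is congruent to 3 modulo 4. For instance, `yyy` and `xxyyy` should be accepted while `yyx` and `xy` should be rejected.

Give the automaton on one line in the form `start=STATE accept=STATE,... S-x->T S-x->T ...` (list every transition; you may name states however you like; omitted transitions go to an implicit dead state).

Keep the running count of `y`s modulo 4: each `y` advances along the cycle S0 → S1 → S2 → S3 → S0 while other symbols loop. Accept at S3.
        x   y  
>  S0   S0  S1 
   S1   S1  S2 
   S2   S2  S3 
 * S3   S3  S0 
(> = start, * = accepting)

start=S0 accept=S3 S0-x->S0 S0-y->S1 S1-x->S1 S1-y->S2 S2-x->S2 S2-y->S3 S3-x->S3 S3-y->S0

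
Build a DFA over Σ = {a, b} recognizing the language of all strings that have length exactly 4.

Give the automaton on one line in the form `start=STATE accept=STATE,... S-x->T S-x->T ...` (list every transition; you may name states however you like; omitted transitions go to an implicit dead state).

Count input length up to 5: every symbol moves from s0 toward s5, which means 'more than 4' and absorbs. Accept from {s4}.
A 6-state machine:
        a   b  
>  s0   s1  s1 
   s1   s2  s2 
   s2   s3  s3 
   s3   s4  s4 
 * s4   s5  s5 
   s5   s5  s5 
(> = start, * = accepting)

start=s0 accept=s4 s0-a->s1 s0-b->s1 s1-a->s2 s1-b->s2 s2-a->s3 s2-b->s3 s3-a->s4 s3-b->s4 s4-a->s5 s4-b->s5 s5-a->s5 s5-b->s5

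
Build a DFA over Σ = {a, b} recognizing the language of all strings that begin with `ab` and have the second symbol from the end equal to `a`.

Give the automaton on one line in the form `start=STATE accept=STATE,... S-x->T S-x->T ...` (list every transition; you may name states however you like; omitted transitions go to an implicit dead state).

Build one automaton per condition and run them in lockstep. One (4 states) tracks whether the input so far still matches the prefix `ab`; the other (7 states) tracks the last 2 symbols read. Each combined state is a pair, one component from each; accept when both components accept. Equivalent product states are then merged.
With 7 states:
        a   b  
>  s0   s1  s2 
   s1   s2  s3 
   s2   s2  s2 
 * s3   s4  s5 
   s4   s6  s3 
   s5   s4  s5 
 * s6   s6  s3 
(> = start, * = accepting)

start=s0 accept=s3,s6 s0-a->s1 s0-b->s2 s1-a->s2 s1-b->s3 s2-a->s2 s2-b->s2 s3-a->s4 s3-b->s5 s4-a->s6 s4-b->s3 s5-a->s4 s5-b->s5 s6-a->s6 s6-b->s3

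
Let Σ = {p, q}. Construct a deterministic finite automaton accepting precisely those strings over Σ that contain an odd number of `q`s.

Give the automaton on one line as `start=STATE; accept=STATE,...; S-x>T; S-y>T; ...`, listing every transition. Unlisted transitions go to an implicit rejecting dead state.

Keep the running count of `q`s modulo 2: each `q` advances along the cycle s0 → s1 → s0 while other symbols loop. Accept at s1.
        p   q  
>  s0   s0  s1 
 * s1   s1  s0 
(> = start, * = accepting)

start=s0; accept=s1; s0-p>s0; s0-q>s1; s1-p>s1; s1-q>s0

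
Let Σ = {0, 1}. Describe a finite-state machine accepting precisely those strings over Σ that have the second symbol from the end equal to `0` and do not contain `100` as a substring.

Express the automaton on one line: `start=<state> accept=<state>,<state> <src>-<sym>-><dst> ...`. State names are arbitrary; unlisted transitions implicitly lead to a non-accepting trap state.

start=S0 accept=S3,S4 S0-0->S1 S0-1->S2 S1-0->S3 S1-1->S4 S2-0->S5 S2-1->S2 S3-0->S3 S3-1->S4 S4-0->S5 S4-1->S2 S5-0->S6 S5-1->S4 S6-0->S6 S6-1->S6

Build one automaton per condition and run them in lockstep. One (7 states) tracks the last 2 symbols read; the other (4 states) tracks partial matches of the forbidden pattern `100`. Each combined state is a pair, one component from each; accept when both components accept. Equivalent product states are then merged.
With 7 states:
        0   1  
>  S0   S1  S2 
   S1   S3  S4 
   S2   S5  S2 
 * S3   S3  S4 
 * S4   S5  S2 
   S5   S6  S4 
   S6   S6  S6 
(> = start, * = accepting)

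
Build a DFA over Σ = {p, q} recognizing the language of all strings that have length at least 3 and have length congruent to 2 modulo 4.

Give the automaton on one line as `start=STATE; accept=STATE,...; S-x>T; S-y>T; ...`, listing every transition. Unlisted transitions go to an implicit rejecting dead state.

Handle the two conditions separately and then intersect. One (5 states) tracks the input length, saturating at 4; the other (4 states) tracks the input length modulo 4. Each combined state is a pair, one component from each; accept when both components accept. After merging equivalent states the machine shrinks.
7 states suffice.
        p   q  
>  S0   S1  S1 
   S1   S2  S2 
   S2   S3  S3 
   S3   S4  S4 
   S4   S5  S5 
   S5   S6  S6 
 * S6   S3  S3 
(> = start, * = accepting)

start=S0; accept=S6; S0-p>S1; S0-q>S1; S1-p>S2; S1-q>S2; S2-p>S3; S2-q>S3; S3-p>S4; S3-q>S4; S4-p>S5; S4-q>S5; S5-p>S6; S5-q>S6; S6-p>S3; S6-q>S3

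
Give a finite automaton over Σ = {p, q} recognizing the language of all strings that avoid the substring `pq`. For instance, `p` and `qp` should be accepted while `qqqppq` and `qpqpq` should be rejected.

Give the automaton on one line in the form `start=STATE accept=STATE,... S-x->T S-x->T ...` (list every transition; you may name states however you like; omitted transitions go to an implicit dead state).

start=A accept=A,B A-p->B A-q->A B-p->B B-q->C C-p->C C-q->C

Track partial matches of the forbidden pattern `pq`. State C is a dead state reached once `pq` has occurred; every other state accepts. A means no part of `pq` is currently matched.
       p  q 
>* A   B  A 
 * B   B  C 
   C   C  C 
(> = start, * = accepting)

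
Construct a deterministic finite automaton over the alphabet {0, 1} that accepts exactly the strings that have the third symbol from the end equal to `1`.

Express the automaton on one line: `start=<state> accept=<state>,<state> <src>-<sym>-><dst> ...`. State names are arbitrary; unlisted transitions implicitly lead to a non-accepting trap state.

A DFA must remember the last 3 symbols (since which symbol is third-to-last isn't known until the input ends). Use one state per possible window of the last ≤3 symbols; accept from those whose window starts with `1`.
          0    1  
>  s0     s1   s2 
   s1     s3   s4 
   s2     s5   s6 
   s3     s7   s8 
   s4     s9  s10 
   s5    s11  s12 
   s6    s13  s14 
   s7     s7   s8 
   s8     s9  s10 
   s9    s11  s12 
   s10   s13  s14 
 * s11    s7   s8 
 * s12    s9  s10 
 * s13   s11  s12 
 * s14   s13  s14 
(> = start, * = accepting)

start=s0 accept=s11,s12,s13,s14 s0-0->s1 s0-1->s2 s1-0->s3 s1-1->s4 s2-0->s5 s2-1->s6 s3-0->s7 s3-1->s8 s4-0->s9 s4-1->s10 s5-0->s11 s5-1->s12 s6-0->s13 s6-1->s14 s7-0->s7 s7-1->s8 s8-0->s9 s8-1->s10 s9-0->s11 s9-1->s12 s10-0->s13 s10-1->s14 s11-0->s7 s11-1->s8 s12-0->s9 s12-1->s10 s13-0->s11 s13-1->s12 s14-0->s13 s14-1->s14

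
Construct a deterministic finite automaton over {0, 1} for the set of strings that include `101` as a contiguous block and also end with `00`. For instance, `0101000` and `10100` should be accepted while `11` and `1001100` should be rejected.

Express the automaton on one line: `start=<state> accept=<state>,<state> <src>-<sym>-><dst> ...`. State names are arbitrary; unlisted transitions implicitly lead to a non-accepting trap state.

Build one automaton per condition and run them in lockstep. The first has 4 states tracking whether and how much of `101` has been seen; the second has 3 states tracking how much of the suffix `00` has currently been matched. A product state is a pair (one from each), accepting exactly when both do. Equivalent product states are then merged.
        0   1  
>  s0   s0  s1 
   s1   s2  s1 
   s2   s0  s3 
   s3   s4  s3 
   s4   s5  s3 
 * s5   s5  s3 
(> = start, * = accepting)

start=s0 accept=s5 s0-0->s0 s0-1->s1 s1-0->s2 s1-1->s1 s2-0->s0 s2-1->s3 s3-0->s4 s3-1->s3 s4-0->s5 s4-1->s3 s5-0->s5 s5-1->s3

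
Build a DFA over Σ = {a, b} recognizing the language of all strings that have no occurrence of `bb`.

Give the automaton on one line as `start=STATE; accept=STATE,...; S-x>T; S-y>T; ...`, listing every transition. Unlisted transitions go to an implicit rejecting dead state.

start=S0; accept=S0,S1; S0-a>S0; S0-b>S1; S1-a>S0; S1-b>S2; S2-a>S2; S2-b>S2

This is the complement of 'contains `bb`'. Use the same substring-matching states — S0 through S2 holding how much of `bb` has just been matched — but flip the accepting set: everything except the trap S2 accepts.
3 states suffice.
        a   b  
>* S0   S0  S1 
 * S1   S0  S2 
   S2   S2  S2 
(> = start, * = accepting)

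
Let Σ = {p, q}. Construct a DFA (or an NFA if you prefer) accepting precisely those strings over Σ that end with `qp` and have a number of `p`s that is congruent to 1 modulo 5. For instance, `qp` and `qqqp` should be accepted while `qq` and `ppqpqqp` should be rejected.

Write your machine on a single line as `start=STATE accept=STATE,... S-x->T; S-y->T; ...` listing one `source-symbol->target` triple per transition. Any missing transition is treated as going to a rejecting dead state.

start=S0; accept=S5; S0-p->S1; S0-q->S2; S1-p->S3; S1-q->S4; S2-p->S5; S2-q->S2; S3-p->S6; S3-q->S7; S4-p->S8; S4-q->S4; S5-p->S3; S5-q->S4; S6-p->S9; S6-q->S10; S7-p->S11; S7-q->S7; S8-p->S6; S8-q->S7; S9-p->S0; S9-q->S12; S10-p->S13; S10-q->S10; S11-p->S9; S11-q->S10; S12-p->S14; S12-q->S12; S13-p->S0; S13-q->S12; S14-p->S1; S14-q->S2

Run two small machines in parallel and take their product. One (3 states) tracks how much of the suffix `qp` has currently been matched; the other (5 states) tracks the count of `p`s modulo 5. Each combined state is a pair, one component from each; accept when both components accept.
15 states suffice.
          p    q  
>  S0     S1   S2 
   S1     S3   S4 
   S2     S5   S2 
   S3     S6   S7 
   S4     S8   S4 
 * S5     S3   S4 
   S6     S9  S10 
   S7    S11   S7 
   S8     S6   S7 
   S9     S0  S12 
   S10   S13  S10 
   S11    S9  S10 
   S12   S14  S12 
   S13    S0  S12 
   S14    S1   S2 
(> = start, * = accepting)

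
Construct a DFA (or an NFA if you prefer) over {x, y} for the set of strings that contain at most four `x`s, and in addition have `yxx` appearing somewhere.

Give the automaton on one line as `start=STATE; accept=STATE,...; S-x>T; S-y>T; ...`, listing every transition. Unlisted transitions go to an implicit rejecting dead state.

Handle the two conditions separately and then intersect. The first has 6 states tracking the count of `x`s, saturating at 5; the second has 4 states tracking whether and how much of `yxx` has been seen. A product state is a pair (one from each), accepting exactly when both do. Equivalent product states are then merged.
          x    y  
>  S0     S1   S2 
   S1     S3   S4 
   S2     S5   S2 
   S3     S6   S7 
   S4     S8   S4 
   S5     S9   S4 
   S6     S6   S6 
   S7    S10   S7 
   S8    S11   S7 
 * S9    S11   S9 
   S10   S12   S6 
 * S11   S12  S11 
 * S12    S6  S12 
(> = start, * = accepting)

start=S0; accept=S9,S11,S12; S0-x>S1; S0-y>S2; S1-x>S3; S1-y>S4; S2-x>S5; S2-y>S2; S3-x>S6; S3-y>S7; S4-x>S8; S4-y>S4; S5-x>S9; S5-y>S4; S6-x>S6; S6-y>S6; S7-x>S10; S7-y>S7; S8-x>S11; S8-y>S7; S9-x>S11; S9-y>S9; S10-x>S12; S10-y>S6; S11-x>S12; S11-y>S11; S12-x>S6; S12-y>S12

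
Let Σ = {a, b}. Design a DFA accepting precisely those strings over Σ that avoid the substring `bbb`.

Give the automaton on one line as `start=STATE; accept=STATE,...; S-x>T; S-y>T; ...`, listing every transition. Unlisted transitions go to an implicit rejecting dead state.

This is the complement of 'contains `bbb`'. Use the same substring-matching states — S0 through S3 holding how much of `bbb` has just been matched — but flip the accepting set: everything except the trap S3 accepts.
With 4 states:
        a   b  
>* S0   S0  S1 
 * S1   S0  S2 
 * S2   S0  S3 
   S3   S3  S3 
(> = start, * = accepting)

start=S0; accept=S0,S1,S2; S0-a>S0; S0-b>S1; S1-a>S0; S1-b>S2; S2-a>S0; S2-b>S3; S3-a>S3; S3-b>S3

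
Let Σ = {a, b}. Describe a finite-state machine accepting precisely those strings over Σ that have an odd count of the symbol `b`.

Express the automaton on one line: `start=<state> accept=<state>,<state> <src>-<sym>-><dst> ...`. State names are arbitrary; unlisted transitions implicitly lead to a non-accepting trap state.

Keep the running count of `b`s modulo 2: each `b` advances along the cycle s0 → s1 → s0 while other symbols loop. Accept at s1.
A 2-state machine:
        a   b  
>  s0   s0  s1 
 * s1   s1  s0 
(> = start, * = accepting)

start=s0 accept=s1 s0-a->s0 s0-b->s1 s1-a->s1 s1-b->s0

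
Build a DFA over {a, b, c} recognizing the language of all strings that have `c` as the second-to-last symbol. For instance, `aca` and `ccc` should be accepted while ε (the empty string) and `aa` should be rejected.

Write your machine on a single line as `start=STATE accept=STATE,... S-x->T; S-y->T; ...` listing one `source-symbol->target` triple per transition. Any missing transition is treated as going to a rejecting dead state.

start=q0; accept=q10,q11,q12; q0-a->q1; q0-b->q2; q0-c->q3; q1-a->q4; q1-b->q5; q1-c->q6; q2-a->q7; q2-b->q8; q2-c->q9; q3-a->q10; q3-b->q11; q3-c->q12; q4-a->q4; q4-b->q5; q4-c->q6; q5-a->q7; q5-b->q8; q5-c->q9; q6-a->q10; q6-b->q11; q6-c->q12; q7-a->q4; q7-b->q5; q7-c->q6; q8-a->q7; q8-b->q8; q8-c->q9; q9-a->q10; q9-b->q11; q9-c->q12; q10-a->q4; q10-b->q5; q10-c->q6; q11-a->q7; q11-b->q8; q11-c->q9; q12-a->q10; q12-b->q11; q12-c->q12

Because acceptance depends on a position counted from the end, the machine has to buffer the most recent 2 symbols. Make each state the string of the last up-to-2 symbols read; on input `x` shift the window left and append `x`. Accept when the buffered window has length 2 and begins with `c`.
A 13-state machine:
          a    b    c  
>  q0     q1   q2   q3 
   q1     q4   q5   q6 
   q2     q7   q8   q9 
   q3    q10  q11  q12 
   q4     q4   q5   q6 
   q5     q7   q8   q9 
   q6    q10  q11  q12 
   q7     q4   q5   q6 
   q8     q7   q8   q9 
   q9    q10  q11  q12 
 * q10    q4   q5   q6 
 * q11    q7   q8   q9 
 * q12   q10  q11  q12 
(> = start, * = accepting)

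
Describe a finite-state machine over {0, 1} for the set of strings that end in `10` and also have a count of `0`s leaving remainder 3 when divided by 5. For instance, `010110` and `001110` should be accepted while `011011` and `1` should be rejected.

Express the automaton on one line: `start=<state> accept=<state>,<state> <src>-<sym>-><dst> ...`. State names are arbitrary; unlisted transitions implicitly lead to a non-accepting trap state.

start=q0 accept=q6 q0-0->q1 q0-1->q0 q1-0->q2 q1-1->q1 q2-0->q3 q2-1->q4 q3-0->q5 q3-1->q3 q4-0->q6 q4-1->q4 q5-0->q0 q5-1->q5 q6-0->q5 q6-1->q3

Build one automaton per condition and run them in lockstep. One (3 states) tracks how much of the suffix `10` has currently been matched; the other (5 states) tracks the count of `0`s modulo 5. Each combined state is a pair, one component from each; accept when both components accept. Equivalent product states are then merged.
        0   1  
>  q0   q1  q0 
   q1   q2  q1 
   q2   q3  q4 
   q3   q5  q3 
   q4   q6  q4 
   q5   q0  q5 
 * q6   q5  q3 
(> = start, * = accepting)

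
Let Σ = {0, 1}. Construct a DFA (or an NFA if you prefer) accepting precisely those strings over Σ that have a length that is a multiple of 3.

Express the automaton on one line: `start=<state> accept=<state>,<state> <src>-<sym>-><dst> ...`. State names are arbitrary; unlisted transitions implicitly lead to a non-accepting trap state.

start=s0 accept=s0 s0-0->s1 s0-1->s1 s1-0->s2 s1-1->s2 s2-0->s0 s2-1->s0

Count input length modulo 3: every symbol advances one step around the cycle s0 → s1 → s2 → s0. Accept at s0.
        0   1  
>* s0   s1  s1 
   s1   s2  s2 
   s2   s0  s0 
(> = start, * = accepting)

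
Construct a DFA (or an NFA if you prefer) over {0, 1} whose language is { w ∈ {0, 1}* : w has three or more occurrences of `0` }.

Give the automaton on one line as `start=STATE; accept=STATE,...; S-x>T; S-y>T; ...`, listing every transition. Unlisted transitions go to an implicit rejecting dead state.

start=q0; accept=q3,q4; q0-0>q1; q0-1>q0; q1-0>q2; q1-1>q1; q2-0>q3; q2-1>q2; q3-0>q4; q3-1>q3; q4-0>q4; q4-1>q4

Only the number of `0`s matters, and only up to 4. Make a chain q0 → q1 → q2 → q3 → q4 advanced by each `0` (with q4 absorbing); every other symbol self-loops. The accepting set is {q3, q4}.
5 states suffice.
        0   1  
>  q0   q1  q0 
   q1   q2  q1 
   q2   q3  q2 
 * q3   q4  q3 
 * q4   q4  q4 
(> = start, * = accepting)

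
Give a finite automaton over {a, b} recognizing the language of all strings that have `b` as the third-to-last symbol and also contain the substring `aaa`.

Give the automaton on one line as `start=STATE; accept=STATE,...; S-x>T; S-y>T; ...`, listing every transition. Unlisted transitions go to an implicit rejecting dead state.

start=q0; accept=q18,q19,q20,q21; q0-a>q1; q0-b>q2; q1-a>q3; q1-b>q4; q2-a>q5; q2-b>q6; q3-a>q7; q3-b>q8; q4-a>q9; q4-b>q10; q5-a>q11; q5-b>q12; q6-a>q13; q6-b>q14; q7-a>q7; q7-b>q15; q8-a>q9; q8-b>q10; q9-a>q11; q9-b>q12; q10-a>q13; q10-b>q14; q11-a>q7; q11-b>q8; q12-a>q9; q12-b>q10; q13-a>q11; q13-b>q12; q14-a>q13; q14-b>q14; q15-a>q16; q15-b>q17; q16-a>q18; q16-b>q19; q17-a>q20; q17-b>q21; q18-a>q7; q18-b>q15; q19-a>q16; q19-b>q17; q20-a>q18; q20-b>q19; q21-a>q20; q21-b>q21

Build one automaton per condition and run them in lockstep. One (15 states) tracks the last 3 symbols read; the other (4 states) tracks whether and how much of `aaa` has been seen. Each combined state is a pair, one component from each; accept when both components accept.
A 22-state machine:
          a    b  
>  q0     q1   q2 
   q1     q3   q4 
   q2     q5   q6 
   q3     q7   q8 
   q4     q9  q10 
   q5    q11  q12 
   q6    q13  q14 
   q7     q7  q15 
   q8     q9  q10 
   q9    q11  q12 
   q10   q13  q14 
   q11    q7   q8 
   q12    q9  q10 
   q13   q11  q12 
   q14   q13  q14 
   q15   q16  q17 
   q16   q18  q19 
   q17   q20  q21 
 * q18    q7  q15 
 * q19   q16  q17 
 * q20   q18  q19 
 * q21   q20  q21 
(> = start, * = accepting)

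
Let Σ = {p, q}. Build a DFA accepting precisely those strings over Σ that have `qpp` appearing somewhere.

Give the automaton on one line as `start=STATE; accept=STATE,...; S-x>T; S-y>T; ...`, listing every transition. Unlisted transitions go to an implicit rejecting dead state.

Track how much of `qpp` has been matched so far: state S0 is no progress, S3 is the absorbing accept state reached once `qpp` has occurred. Intermediate states record partial matches; on a mismatch, fall back to the longest reusable overlap.
With 4 states:
        p   q  
>  S0   S0  S1 
   S1   S2  S1 
   S2   S3  S1 
 * S3   S3  S3 
(> = start, * = accepting)

start=S0; accept=S3; S0-p>S0; S0-q>S1; S1-p>S2; S1-q>S1; S2-p>S3; S2-q>S1; S3-p>S3; S3-q>S3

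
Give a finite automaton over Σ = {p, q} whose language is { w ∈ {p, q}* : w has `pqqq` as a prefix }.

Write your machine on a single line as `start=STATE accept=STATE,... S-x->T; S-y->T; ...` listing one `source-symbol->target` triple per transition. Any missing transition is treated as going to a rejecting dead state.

Walk along `pqqq` while the input agrees: from s0 take `p` to s1, and so on. Any deviation drops to the rejecting sink s5. Once s4 is reached the prefix is confirmed and every continuation is accepted.
        p   q  
>  s0   s1  s5 
   s1   s5  s2 
   s2   s5  s3 
   s3   s5  s4 
 * s4   s4  s4 
   s5   s5  s5 
(> = start, * = accepting)

start=s0; accept=s4; s0-p->s1; s0-q->s5; s1-p->s5; s1-q->s2; s2-p->s5; s2-q->s3; s3-p->s5; s3-q->s4; s4-p->s4; s4-q->s4; s5-p->s5; s5-q->s5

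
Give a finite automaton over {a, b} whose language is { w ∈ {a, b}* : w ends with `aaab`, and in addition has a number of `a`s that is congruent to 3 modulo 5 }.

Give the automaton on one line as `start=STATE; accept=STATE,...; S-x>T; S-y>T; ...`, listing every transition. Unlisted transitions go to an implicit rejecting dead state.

start=q0; accept=q7; q0-a>q1; q0-b>q0; q1-a>q2; q1-b>q3; q2-a>q4; q2-b>q5; q3-a>q5; q3-b>q3; q4-a>q6; q4-b>q7; q5-a>q8; q5-b>q5; q6-a>q0; q6-b>q6; q7-a>q6; q7-b>q8; q8-a>q6; q8-b>q8

Handle the two conditions separately and then intersect. The first has 5 states tracking how much of the suffix `aaab` has currently been matched; the second has 5 states tracking the count of `a`s modulo 5. A product state is a pair (one from each), accepting exactly when both do. After merging equivalent states the machine shrinks.
9 states suffice.
        a   b  
>  q0   q1  q0 
   q1   q2  q3 
   q2   q4  q5 
   q3   q5  q3 
   q4   q6  q7 
   q5   q8  q5 
   q6   q0  q6 
 * q7   q6  q8 
   q8   q6  q8 
(> = start, * = accepting)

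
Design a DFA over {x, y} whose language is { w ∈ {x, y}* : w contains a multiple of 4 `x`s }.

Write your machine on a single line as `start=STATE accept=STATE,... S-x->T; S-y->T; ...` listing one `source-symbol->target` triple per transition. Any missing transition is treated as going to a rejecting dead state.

start=q0; accept=q0; q0-x->q1; q0-y->q0; q1-x->q2; q1-y->q1; q2-x->q3; q2-y->q2; q3-x->q0; q3-y->q3

Keep the running count of `x`s modulo 4: each `x` advances along the cycle q0 → q1 → q2 → q3 → q0 while other symbols loop. Accept at q0.
With 4 states:
        x   y  
>* q0   q1  q0 
   q1   q2  q1 
   q2   q3  q2 
   q3   q0  q3 
(> = start, * = accepting)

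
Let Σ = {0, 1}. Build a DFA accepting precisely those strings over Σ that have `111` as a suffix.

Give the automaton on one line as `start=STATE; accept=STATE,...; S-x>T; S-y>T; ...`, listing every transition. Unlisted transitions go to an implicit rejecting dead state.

start=S0; accept=S3; S0-0>S0; S0-1>S1; S1-0>S0; S1-1>S2; S2-0>S0; S2-1>S3; S3-0>S0; S3-1>S3

Let each state record the length of the longest suffix of the input read so far that is also a prefix of `111`. S1 means the last symbol is `1`; S2 means the last 2 symbols are `11`; S3 means the last 3 symbols are `111`. Accept only at S3, where the string currently ends in `111`.
A 4-state machine:
        0   1  
>  S0   S0  S1 
   S1   S0  S2 
   S2   S0  S3 
 * S3   S0  S3 
(> = start, * = accepting)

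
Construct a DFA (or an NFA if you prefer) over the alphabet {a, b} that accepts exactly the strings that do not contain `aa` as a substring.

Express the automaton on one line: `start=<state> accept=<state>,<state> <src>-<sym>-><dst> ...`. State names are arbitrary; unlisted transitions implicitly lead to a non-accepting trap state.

start=q0 accept=q0,q1 q0-a->q1 q0-b->q0 q1-a->q2 q1-b->q0 q2-a->q2 q2-b->q2

Track partial matches of the forbidden pattern `aa`. State q2 is a dead state reached once `aa` has occurred; every other state accepts. q0 means no part of `aa` is currently matched.
A 3-state machine:
        a   b  
>* q0   q1  q0 
 * q1   q2  q0 
   q2   q2  q2 
(> = start, * = accepting)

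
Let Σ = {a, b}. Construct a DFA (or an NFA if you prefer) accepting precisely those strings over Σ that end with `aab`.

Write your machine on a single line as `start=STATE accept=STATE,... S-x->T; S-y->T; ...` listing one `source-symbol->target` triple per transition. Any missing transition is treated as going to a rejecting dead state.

start=s0; accept=s3; s0-a->s1; s0-b->s0; s1-a->s2; s1-b->s0; s2-a->s2; s2-b->s3; s3-a->s1; s3-b->s0

Remember how much of `aab` the current input suffix matches. State s0 means no match yet; s1 means the last symbol is `a`; s2 means the last 2 symbols are `aa`; s3 means the last 3 symbols are `aab`. Only s3 accepts. On a mismatch, fall back to the longest proper suffix that is still a prefix of `aab`.
4 states suffice.
        a   b  
>  s0   s1  s0 
   s1   s2  s0 
   s2   s2  s3 
 * s3   s1  s0 
(> = start, * = accepting)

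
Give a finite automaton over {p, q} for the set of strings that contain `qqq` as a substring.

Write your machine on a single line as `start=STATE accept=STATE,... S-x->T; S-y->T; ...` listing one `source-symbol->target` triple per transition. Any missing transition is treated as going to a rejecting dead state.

start=A; accept=D; A-p->A; A-q->B; B-p->A; B-q->C; C-p->A; C-q->D; D-p->D; D-q->D

Track how much of `qqq` has been matched so far: state A is no progress, D is the absorbing accept state reached once `qqq` has occurred. Intermediate states record partial matches; on a mismatch, fall back to the longest reusable overlap.
4 states suffice.
       p  q 
>  A   A  B 
   B   A  C 
   C   A  D 
 * D   D  D 
(> = start, * = accepting)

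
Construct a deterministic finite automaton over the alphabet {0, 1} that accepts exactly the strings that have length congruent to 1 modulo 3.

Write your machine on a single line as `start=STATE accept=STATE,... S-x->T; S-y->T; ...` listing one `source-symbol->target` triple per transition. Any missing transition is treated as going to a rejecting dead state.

Only the length mod 3 matters, so use a 3-cycle: from any state, every input symbol moves to the next state, wrapping q2 back to q0. Mark q1 accepting.
With 3 states:
        0   1  
>  q0   q1  q1 
 * q1   q2  q2 
   q2   q0  q0 
(> = start, * = accepting)

start=q0; accept=q1; q0-0->q1; q0-1->q1; q1-0->q2; q1-1->q2; q2-0->q0; q2-1->q0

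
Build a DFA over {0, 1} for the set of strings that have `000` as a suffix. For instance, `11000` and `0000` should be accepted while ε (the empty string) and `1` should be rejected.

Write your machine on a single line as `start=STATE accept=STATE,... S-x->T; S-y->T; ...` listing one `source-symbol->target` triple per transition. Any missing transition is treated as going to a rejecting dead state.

Remember how much of `000` the current input suffix matches. State A means no match yet; B means the last symbol is `0`; C means the last 2 symbols are `00`; D means the last 3 symbols are `000`. Only D accepts. On a mismatch, fall back to the longest proper suffix that is still a prefix of `000`.
A 4-state machine:
       0  1 
>  A   B  A 
   B   C  A 
   C   D  A 
 * D   D  A 
(> = start, * = accepting)

start=A; accept=D; A-0->B; A-1->A; B-0->C; B-1->A; C-0->D; C-1->A; D-0->D; D-1->A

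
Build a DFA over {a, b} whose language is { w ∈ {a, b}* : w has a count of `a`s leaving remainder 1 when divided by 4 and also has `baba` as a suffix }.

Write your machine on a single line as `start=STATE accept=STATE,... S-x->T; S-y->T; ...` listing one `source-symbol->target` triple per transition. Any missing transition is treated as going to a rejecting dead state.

start=S0; accept=S7; S0-a->S1; S0-b->S0; S1-a->S2; S1-b->S1; S2-a->S3; S2-b->S2; S3-a->S0; S3-b->S4; S4-a->S5; S4-b->S4; S5-a->S1; S5-b->S6; S6-a->S7; S6-b->S0; S7-a->S2; S7-b->S1

Build one automaton per condition and run them in lockstep. One (4 states) tracks the count of `a`s modulo 4; the other (5 states) tracks how much of the suffix `baba` has currently been matched. Each combined state is a pair, one component from each; accept when both components accept. Equivalent product states are then merged.
        a   b  
>  S0   S1  S0 
   S1   S2  S1 
   S2   S3  S2 
   S3   S0  S4 
   S4   S5  S4 
   S5   S1  S6 
   S6   S7  S0 
 * S7   S2  S1 
(> = start, * = accepting)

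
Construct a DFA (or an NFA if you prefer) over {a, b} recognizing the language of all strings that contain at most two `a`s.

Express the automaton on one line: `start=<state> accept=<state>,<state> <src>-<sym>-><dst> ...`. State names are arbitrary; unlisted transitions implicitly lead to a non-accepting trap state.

Only the number of `a`s matters, and only up to 3. Make a chain q0 → q1 → q2 → q3 advanced by each `a` (with q3 absorbing); every other symbol self-loops. The accepting set is {q0, q1, q2}.
With 4 states:
        a   b  
>* q0   q1  q0 
 * q1   q2  q1 
 * q2   q3  q2 
   q3   q3  q3 
(> = start, * = accepting)

start=q0 accept=q0,q1,q2 q0-a->q1 q0-b->q0 q1-a->q2 q1-b->q1 q2-a->q3 q2-b->q2 q3-a->q3 q3-b->q3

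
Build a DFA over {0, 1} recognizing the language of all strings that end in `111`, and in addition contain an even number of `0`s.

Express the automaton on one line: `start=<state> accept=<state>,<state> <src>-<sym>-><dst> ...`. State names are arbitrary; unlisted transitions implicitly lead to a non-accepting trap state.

Run two small machines in parallel and take their product. The first has 4 states tracking how much of the suffix `111` has currently been matched; the second has 2 states tracking the count of `0`s modulo 2. A product state is a pair (one from each), accepting exactly when both do.
An 8-state machine:
        0   1  
>  S0   S1  S2 
   S1   S0  S3 
   S2   S1  S4 
   S3   S0  S5 
   S4   S1  S6 
   S5   S0  S7 
 * S6   S1  S6 
   S7   S0  S7 
(> = start, * = accepting)

start=S0 accept=S6 S0-0->S1 S0-1->S2 S1-0->S0 S1-1->S3 S2-0->S1 S2-1->S4 S3-0->S0 S3-1->S5 S4-0->S1 S4-1->S6 S5-0->S0 S5-1->S7 S6-0->S1 S6-1->S6 S7-0->S0 S7-1->S7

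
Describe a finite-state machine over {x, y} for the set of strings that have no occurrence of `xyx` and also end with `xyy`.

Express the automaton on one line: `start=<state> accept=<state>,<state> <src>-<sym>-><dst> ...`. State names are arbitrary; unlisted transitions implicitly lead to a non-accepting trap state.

start=S0 accept=S4 S0-x->S1 S0-y->S0 S1-x->S1 S1-y->S2 S2-x->S3 S2-y->S4 S3-x->S3 S3-y->S3 S4-x->S1 S4-y->S0

Handle the two conditions separately and then intersect. One (4 states) tracks partial matches of the forbidden pattern `xyx`; the other (4 states) tracks how much of the suffix `xyy` has currently been matched. Each combined state is a pair, one component from each; accept when both components accept. Minimizing collapses redundant product states.
5 states suffice.
        x   y  
>  S0   S1  S0 
   S1   S1  S2 
   S2   S3  S4 
   S3   S3  S3 
 * S4   S1  S0 
(> = start, * = accepting)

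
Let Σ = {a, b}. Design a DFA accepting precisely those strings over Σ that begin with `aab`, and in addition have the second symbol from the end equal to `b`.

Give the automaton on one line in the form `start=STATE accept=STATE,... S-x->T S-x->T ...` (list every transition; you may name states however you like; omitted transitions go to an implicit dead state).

start=S0 accept=S9,S10 S0-a->S1 S0-b->S2 S1-a->S3 S1-b->S4 S2-a->S5 S2-b->S6 S3-a->S7 S3-b->S8 S4-a->S5 S4-b->S6 S5-a->S7 S5-b->S4 S6-a->S5 S6-b->S6 S7-a->S7 S7-b->S4 S8-a->S9 S8-b->S10 S9-a->S11 S9-b->S8 S10-a->S9 S10-b->S10 S11-a->S11 S11-b->S8

Run two small machines in parallel and take their product. One (5 states) tracks whether the input so far still matches the prefix `aab`; the other (7 states) tracks the last 2 symbols read. Each combined state is a pair, one component from each; accept when both components accept.
          a    b  
>  S0     S1   S2 
   S1     S3   S4 
   S2     S5   S6 
   S3     S7   S8 
   S4     S5   S6 
   S5     S7   S4 
   S6     S5   S6 
   S7     S7   S4 
   S8     S9  S10 
 * S9    S11   S8 
 * S10    S9  S10 
   S11   S11   S8 
(> = start, * = accepting)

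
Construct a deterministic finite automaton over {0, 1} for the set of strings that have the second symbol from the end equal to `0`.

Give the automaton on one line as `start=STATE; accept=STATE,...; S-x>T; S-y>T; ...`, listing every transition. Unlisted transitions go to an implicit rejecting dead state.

A DFA must remember the last 2 symbols (since which symbol is second-to-last isn't known until the input ends). Use one state per possible window of the last ≤2 symbols; accept from those whose window starts with `0`.
7 states suffice.
        0   1  
>  S0   S1  S2 
   S1   S3  S4 
   S2   S5  S6 
 * S3   S3  S4 
 * S4   S5  S6 
   S5   S3  S4 
   S6   S5  S6 
(> = start, * = accepting)

start=S0; accept=S3,S4; S0-0>S1; S0-1>S2; S1-0>S3; S1-1>S4; S2-0>S5; S2-1>S6; S3-0>S3; S3-1>S4; S4-0>S5; S4-1>S6; S5-0>S3; S5-1>S4; S6-0>S5; S6-1>S6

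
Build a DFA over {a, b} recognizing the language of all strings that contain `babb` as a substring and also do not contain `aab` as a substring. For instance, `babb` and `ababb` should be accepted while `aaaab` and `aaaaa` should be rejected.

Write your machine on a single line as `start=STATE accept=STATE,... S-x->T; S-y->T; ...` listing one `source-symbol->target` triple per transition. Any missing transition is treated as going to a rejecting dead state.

Run two small machines in parallel and take their product. One (5 states) tracks whether and how much of `babb` has been seen; the other (4 states) tracks partial matches of the forbidden pattern `aab`. Each combined state is a pair, one component from each; accept when both components accept. After merging equivalent states the machine shrinks.
9 states suffice.
        a   b  
>  s0   s1  s2 
   s1   s3  s2 
   s2   s4  s2 
   s3   s3  s3 
   s4   s3  s5 
   s5   s4  s6 
 * s6   s7  s6 
 * s7   s8  s6 
 * s8   s8  s3 
(> = start, * = accepting)

start=s0; accept=s6,s7,s8; s0-a->s1; s0-b->s2; s1-a->s3; s1-b->s2; s2-a->s4; s2-b->s2; s3-a->s3; s3-b->s3; s4-a->s3; s4-b->s5; s5-a->s4; s5-b->s6; s6-a->s7; s6-b->s6; s7-a->s8; s7-b->s6; s8-a->s8; s8-b->s3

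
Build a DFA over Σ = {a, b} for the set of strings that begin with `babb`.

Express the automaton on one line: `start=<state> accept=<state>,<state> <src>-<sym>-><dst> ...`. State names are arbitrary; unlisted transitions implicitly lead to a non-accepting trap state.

Check the first 4 symbols one by one: S0 through S3 record how many have matched `babb` so far; any wrong symbol goes to the dead state S5. After all 4 match we enter the accepting sink S4.
With 6 states:
        a   b  
>  S0   S5  S1 
   S1   S2  S5 
   S2   S5  S3 
   S3   S5  S4 
 * S4   S4  S4 
   S5   S5  S5 
(> = start, * = accepting)

start=S0 accept=S4 S0-a->S5 S0-b->S1 S1-a->S2 S1-b->S5 S2-a->S5 S2-b->S3 S3-a->S5 S3-b->S4 S4-a->S4 S4-b->S4 S5-a->S5 S5-b->S5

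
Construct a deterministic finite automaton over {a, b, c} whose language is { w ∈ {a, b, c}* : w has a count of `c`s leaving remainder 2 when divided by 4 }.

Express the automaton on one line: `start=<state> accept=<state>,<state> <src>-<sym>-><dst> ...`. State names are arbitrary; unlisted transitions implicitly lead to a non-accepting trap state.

start=s0 accept=s2 s0-a->s0 s0-b->s0 s0-c->s1 s1-a->s1 s1-b->s1 s1-c->s2 s2-a->s2 s2-b->s2 s2-c->s3 s3-a->s3 s3-b->s3 s3-c->s0

The only thing that matters is how many `c`s have appeared, reduced mod 4. Use one state per residue: s0 for 0, …, s3 for 3. Reading `c` moves to the next residue; anything else stays put. s2 is accepting.
        a   b   c  
>  s0   s0  s0  s1 
   s1   s1  s1  s2 
 * s2   s2  s2  s3 
   s3   s3  s3  s0 
(> = start, * = accepting)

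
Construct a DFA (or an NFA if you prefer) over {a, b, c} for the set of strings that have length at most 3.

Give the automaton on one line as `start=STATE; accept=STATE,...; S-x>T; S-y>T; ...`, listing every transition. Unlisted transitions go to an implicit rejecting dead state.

start=q0; accept=q0,q1,q2,q3; q0-a>q1; q0-b>q1; q0-c>q1; q1-a>q2; q1-b>q2; q1-c>q2; q2-a>q3; q2-b>q3; q2-c>q3; q3-a>q4; q3-b>q4; q3-c>q4; q4-a>q4; q4-b>q4; q4-c>q4

Count input length up to 4: every symbol moves from q0 toward q4, which means 'more than 3' and absorbs. Accept from {q0, q1, q2, q3}.
With 5 states:
        a   b   c  
>* q0   q1  q1  q1 
 * q1   q2  q2  q2 
 * q2   q3  q3  q3 
 * q3   q4  q4  q4 
   q4   q4  q4  q4 
(> = start, * = accepting)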